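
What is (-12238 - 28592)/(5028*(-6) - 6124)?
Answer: 20415/18146 ≈ 1.1250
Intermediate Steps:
(-12238 - 28592)/(5028*(-6) - 6124) = -40830/(-30168 - 6124) = -40830/(-36292) = -40830*(-1/36292) = 20415/18146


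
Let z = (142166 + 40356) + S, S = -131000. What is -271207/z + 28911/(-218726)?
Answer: -15202393706/2817300243 ≈ -5.3961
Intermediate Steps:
z = 51522 (z = (142166 + 40356) - 131000 = 182522 - 131000 = 51522)
-271207/z + 28911/(-218726) = -271207/51522 + 28911/(-218726) = -271207*1/51522 + 28911*(-1/218726) = -271207/51522 - 28911/218726 = -15202393706/2817300243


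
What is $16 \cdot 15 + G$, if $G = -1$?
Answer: $239$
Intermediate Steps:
$16 \cdot 15 + G = 16 \cdot 15 - 1 = 240 - 1 = 239$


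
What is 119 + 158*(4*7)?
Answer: 4543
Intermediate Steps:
119 + 158*(4*7) = 119 + 158*28 = 119 + 4424 = 4543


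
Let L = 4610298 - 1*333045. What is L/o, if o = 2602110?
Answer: 1425751/867370 ≈ 1.6438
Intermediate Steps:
L = 4277253 (L = 4610298 - 333045 = 4277253)
L/o = 4277253/2602110 = 4277253*(1/2602110) = 1425751/867370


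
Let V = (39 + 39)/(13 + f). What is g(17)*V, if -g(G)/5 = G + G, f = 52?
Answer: -204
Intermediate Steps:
g(G) = -10*G (g(G) = -5*(G + G) = -10*G)
V = 6/5 (V = (39 + 39)/(13 + 52) = 78/65 = 78*(1/65) = 6/5 ≈ 1.2000)
g(17)*V = -10*17*(6/5) = -170*6/5 = -204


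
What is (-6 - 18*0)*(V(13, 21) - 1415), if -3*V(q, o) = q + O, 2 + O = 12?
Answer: 8536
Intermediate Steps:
O = 10 (O = -2 + 12 = 10)
V(q, o) = -10/3 - q/3 (V(q, o) = -(q + 10)/3 = -(10 + q)/3 = -10/3 - q/3)
(-6 - 18*0)*(V(13, 21) - 1415) = (-6 - 18*0)*((-10/3 - ⅓*13) - 1415) = (-6 + 0)*((-10/3 - 13/3) - 1415) = -6*(-23/3 - 1415) = -6*(-4268/3) = 8536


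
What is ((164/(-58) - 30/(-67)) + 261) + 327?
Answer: 1137860/1943 ≈ 585.62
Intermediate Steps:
((164/(-58) - 30/(-67)) + 261) + 327 = ((164*(-1/58) - 30*(-1/67)) + 261) + 327 = ((-82/29 + 30/67) + 261) + 327 = (-4624/1943 + 261) + 327 = 502499/1943 + 327 = 1137860/1943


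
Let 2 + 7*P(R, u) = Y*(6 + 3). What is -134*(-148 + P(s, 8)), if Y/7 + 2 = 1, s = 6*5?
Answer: 147534/7 ≈ 21076.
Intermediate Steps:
s = 30
Y = -7 (Y = -14 + 7*1 = -14 + 7 = -7)
P(R, u) = -65/7 (P(R, u) = -2/7 + (-7*(6 + 3))/7 = -2/7 + (-7*9)/7 = -2/7 + (1/7)*(-63) = -2/7 - 9 = -65/7)
-134*(-148 + P(s, 8)) = -134*(-148 - 65/7) = -134*(-1101/7) = 147534/7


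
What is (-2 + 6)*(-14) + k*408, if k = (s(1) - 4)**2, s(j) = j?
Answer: 3616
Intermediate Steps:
k = 9 (k = (1 - 4)**2 = (-3)**2 = 9)
(-2 + 6)*(-14) + k*408 = (-2 + 6)*(-14) + 9*408 = 4*(-14) + 3672 = -56 + 3672 = 3616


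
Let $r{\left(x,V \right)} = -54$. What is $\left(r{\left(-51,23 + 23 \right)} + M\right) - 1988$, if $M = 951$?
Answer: $-1091$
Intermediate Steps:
$\left(r{\left(-51,23 + 23 \right)} + M\right) - 1988 = \left(-54 + 951\right) - 1988 = 897 - 1988 = -1091$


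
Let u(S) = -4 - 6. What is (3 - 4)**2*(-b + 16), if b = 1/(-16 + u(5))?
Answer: 417/26 ≈ 16.038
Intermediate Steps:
u(S) = -10
b = -1/26 (b = 1/(-16 - 10) = 1/(-26) = -1/26 ≈ -0.038462)
(3 - 4)**2*(-b + 16) = (3 - 4)**2*(-1*(-1/26) + 16) = (-1)**2*(1/26 + 16) = 1*(417/26) = 417/26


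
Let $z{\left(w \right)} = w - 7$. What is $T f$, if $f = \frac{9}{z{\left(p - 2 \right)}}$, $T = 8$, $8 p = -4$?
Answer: $- \frac{144}{19} \approx -7.5789$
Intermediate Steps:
$p = - \frac{1}{2}$ ($p = \frac{1}{8} \left(-4\right) = - \frac{1}{2} \approx -0.5$)
$z{\left(w \right)} = -7 + w$
$f = - \frac{18}{19}$ ($f = \frac{9}{-7 - \frac{5}{2}} = \frac{9}{- \frac{19}{2}} = 9 \left(- \frac{2}{19}\right) = - \frac{18}{19} \approx -0.94737$)
$T f = 8 \left(- \frac{18}{19}\right) = - \frac{144}{19}$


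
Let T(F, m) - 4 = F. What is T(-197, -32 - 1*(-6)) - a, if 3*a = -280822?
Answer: 280243/3 ≈ 93414.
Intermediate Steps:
T(F, m) = 4 + F
a = -280822/3 (a = (⅓)*(-280822) = -280822/3 ≈ -93607.)
T(-197, -32 - 1*(-6)) - a = (4 - 197) - 1*(-280822/3) = -193 + 280822/3 = 280243/3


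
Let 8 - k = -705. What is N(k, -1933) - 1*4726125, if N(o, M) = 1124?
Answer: -4725001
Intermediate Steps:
k = 713 (k = 8 - 1*(-705) = 8 + 705 = 713)
N(k, -1933) - 1*4726125 = 1124 - 1*4726125 = 1124 - 4726125 = -4725001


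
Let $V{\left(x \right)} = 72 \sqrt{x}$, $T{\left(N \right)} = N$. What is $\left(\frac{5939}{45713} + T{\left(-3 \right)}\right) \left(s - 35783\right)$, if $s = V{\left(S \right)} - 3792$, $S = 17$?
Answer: $\frac{5192240000}{45713} - \frac{9446400 \sqrt{17}}{45713} \approx 1.1273 \cdot 10^{5}$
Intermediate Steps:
$s = -3792 + 72 \sqrt{17}$ ($s = 72 \sqrt{17} - 3792 = -3792 + 72 \sqrt{17} \approx -3495.1$)
$\left(\frac{5939}{45713} + T{\left(-3 \right)}\right) \left(s - 35783\right) = \left(\frac{5939}{45713} - 3\right) \left(\left(-3792 + 72 \sqrt{17}\right) - 35783\right) = \left(5939 \cdot \frac{1}{45713} - 3\right) \left(-39575 + 72 \sqrt{17}\right) = \left(\frac{5939}{45713} - 3\right) \left(-39575 + 72 \sqrt{17}\right) = - \frac{131200 \left(-39575 + 72 \sqrt{17}\right)}{45713} = \frac{5192240000}{45713} - \frac{9446400 \sqrt{17}}{45713}$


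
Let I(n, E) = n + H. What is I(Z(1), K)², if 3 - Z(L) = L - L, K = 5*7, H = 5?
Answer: 64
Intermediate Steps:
K = 35
Z(L) = 3 (Z(L) = 3 - (L - L) = 3 - 1*0 = 3 + 0 = 3)
I(n, E) = 5 + n (I(n, E) = n + 5 = 5 + n)
I(Z(1), K)² = (5 + 3)² = 8² = 64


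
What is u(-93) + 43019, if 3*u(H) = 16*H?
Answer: 42523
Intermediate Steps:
u(H) = 16*H/3 (u(H) = (16*H)/3 = 16*H/3)
u(-93) + 43019 = (16/3)*(-93) + 43019 = -496 + 43019 = 42523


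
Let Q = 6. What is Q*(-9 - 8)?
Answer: -102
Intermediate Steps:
Q*(-9 - 8) = 6*(-9 - 8) = 6*(-17) = -102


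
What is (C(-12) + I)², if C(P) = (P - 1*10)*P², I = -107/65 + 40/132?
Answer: 46216080694081/4601025 ≈ 1.0045e+7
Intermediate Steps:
I = -2881/2145 (I = -107*1/65 + 40*(1/132) = -107/65 + 10/33 = -2881/2145 ≈ -1.3431)
C(P) = P²*(-10 + P) (C(P) = (P - 10)*P² = (-10 + P)*P² = P²*(-10 + P))
(C(-12) + I)² = ((-12)²*(-10 - 12) - 2881/2145)² = (144*(-22) - 2881/2145)² = (-3168 - 2881/2145)² = (-6798241/2145)² = 46216080694081/4601025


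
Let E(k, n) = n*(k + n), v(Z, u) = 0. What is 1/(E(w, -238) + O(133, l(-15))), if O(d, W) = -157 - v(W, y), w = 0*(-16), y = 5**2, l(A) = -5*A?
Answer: 1/56487 ≈ 1.7703e-5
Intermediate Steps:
y = 25
w = 0
O(d, W) = -157 (O(d, W) = -157 - 1*0 = -157 + 0 = -157)
1/(E(w, -238) + O(133, l(-15))) = 1/(-238*(0 - 238) - 157) = 1/(-238*(-238) - 157) = 1/(56644 - 157) = 1/56487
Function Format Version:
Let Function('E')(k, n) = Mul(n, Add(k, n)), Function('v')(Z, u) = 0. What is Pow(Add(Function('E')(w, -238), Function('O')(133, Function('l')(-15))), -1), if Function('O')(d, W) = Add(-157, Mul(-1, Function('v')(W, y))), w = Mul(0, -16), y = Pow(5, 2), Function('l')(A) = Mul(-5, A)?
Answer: Rational(1, 56487) ≈ 1.7703e-5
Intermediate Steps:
y = 25
w = 0
Function('O')(d, W) = -157 (Function('O')(d, W) = Add(-157, Mul(-1, 0)) = Add(-157, 0) = -157)
Pow(Add(Function('E')(w, -238), Function('O')(133, Function('l')(-15))), -1) = Pow(Add(Mul(-238, Add(0, -238)), -157), -1) = Pow(Add(Mul(-238, -238), -157), -1) = Pow(Add(56644, -157), -1) = Pow(56487, -1) = Rational(1, 56487)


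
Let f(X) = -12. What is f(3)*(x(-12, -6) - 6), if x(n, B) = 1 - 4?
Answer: 108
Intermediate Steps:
x(n, B) = -3
f(3)*(x(-12, -6) - 6) = -12*(-3 - 6) = -12*(-9) = 108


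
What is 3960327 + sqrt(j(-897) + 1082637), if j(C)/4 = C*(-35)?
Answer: 3960327 + sqrt(1208217) ≈ 3.9614e+6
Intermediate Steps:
j(C) = -140*C (j(C) = 4*(C*(-35)) = 4*(-35*C) = -140*C)
3960327 + sqrt(j(-897) + 1082637) = 3960327 + sqrt(-140*(-897) + 1082637) = 3960327 + sqrt(125580 + 1082637) = 3960327 + sqrt(1208217)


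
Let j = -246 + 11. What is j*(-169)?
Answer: 39715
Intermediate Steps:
j = -235
j*(-169) = -235*(-169) = 39715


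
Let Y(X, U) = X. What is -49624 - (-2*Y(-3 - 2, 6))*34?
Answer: -49964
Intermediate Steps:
-49624 - (-2*Y(-3 - 2, 6))*34 = -49624 - (-2*(-3 - 2))*34 = -49624 - (-2*(-5))*34 = -49624 - 10*34 = -49624 - 1*340 = -49624 - 340 = -49964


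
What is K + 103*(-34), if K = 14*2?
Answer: -3474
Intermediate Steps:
K = 28
K + 103*(-34) = 28 + 103*(-34) = 28 - 3502 = -3474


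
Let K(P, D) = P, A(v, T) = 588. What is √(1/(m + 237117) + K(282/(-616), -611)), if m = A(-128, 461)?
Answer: I*√613454675478645/36606570 ≈ 0.6766*I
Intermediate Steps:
m = 588
√(1/(m + 237117) + K(282/(-616), -611)) = √(1/(588 + 237117) + 282/(-616)) = √(1/237705 + 282*(-1/616)) = √(1/237705 - 141/308) = √(-33516097/73213140) = I*√613454675478645/36606570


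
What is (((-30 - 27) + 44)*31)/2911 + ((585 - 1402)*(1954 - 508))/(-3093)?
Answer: 1145918841/3001241 ≈ 381.81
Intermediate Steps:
(((-30 - 27) + 44)*31)/2911 + ((585 - 1402)*(1954 - 508))/(-3093) = ((-57 + 44)*31)*(1/2911) - 817*1446*(-1/3093) = -13*31*(1/2911) - 1181382*(-1/3093) = -403*1/2911 + 393794/1031 = -403/2911 + 393794/1031 = 1145918841/3001241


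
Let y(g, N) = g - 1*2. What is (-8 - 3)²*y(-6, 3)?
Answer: -968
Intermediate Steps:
y(g, N) = -2 + g (y(g, N) = g - 2 = -2 + g)
(-8 - 3)²*y(-6, 3) = (-8 - 3)²*(-2 - 6) = (-11)²*(-8) = 121*(-8) = -968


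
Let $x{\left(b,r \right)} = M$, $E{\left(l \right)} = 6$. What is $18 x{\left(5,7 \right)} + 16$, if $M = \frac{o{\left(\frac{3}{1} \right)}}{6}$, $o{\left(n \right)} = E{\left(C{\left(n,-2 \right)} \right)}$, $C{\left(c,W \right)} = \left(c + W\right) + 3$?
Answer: $34$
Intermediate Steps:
$C{\left(c,W \right)} = 3 + W + c$ ($C{\left(c,W \right)} = \left(W + c\right) + 3 = 3 + W + c$)
$o{\left(n \right)} = 6$
$M = 1$ ($M = \frac{6}{6} = 6 \cdot \frac{1}{6} = 1$)
$x{\left(b,r \right)} = 1$
$18 x{\left(5,7 \right)} + 16 = 18 \cdot 1 + 16 = 18 + 16 = 34$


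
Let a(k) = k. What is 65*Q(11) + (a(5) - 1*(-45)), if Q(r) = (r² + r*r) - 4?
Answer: 15520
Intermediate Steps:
Q(r) = -4 + 2*r² (Q(r) = (r² + r²) - 4 = 2*r² - 4 = -4 + 2*r²)
65*Q(11) + (a(5) - 1*(-45)) = 65*(-4 + 2*11²) + (5 - 1*(-45)) = 65*(-4 + 2*121) + (5 + 45) = 65*(-4 + 242) + 50 = 65*238 + 50 = 15470 + 50 = 15520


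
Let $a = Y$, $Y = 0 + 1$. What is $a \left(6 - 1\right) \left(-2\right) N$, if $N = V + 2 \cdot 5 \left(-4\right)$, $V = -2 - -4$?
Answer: $380$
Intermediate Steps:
$V = 2$ ($V = -2 + 4 = 2$)
$Y = 1$
$a = 1$
$N = -38$ ($N = 2 + 2 \cdot 5 \left(-4\right) = 2 + 10 \left(-4\right) = 2 - 40 = -38$)
$a \left(6 - 1\right) \left(-2\right) N = 1 \left(6 - 1\right) \left(-2\right) \left(-38\right) = 1 \cdot 5 \left(-2\right) \left(-38\right) = 1 \left(-10\right) \left(-38\right) = \left(-10\right) \left(-38\right) = 380$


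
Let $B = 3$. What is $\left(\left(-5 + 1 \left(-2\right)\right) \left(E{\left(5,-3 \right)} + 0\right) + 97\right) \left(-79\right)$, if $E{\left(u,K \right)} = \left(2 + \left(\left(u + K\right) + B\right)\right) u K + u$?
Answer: $-62963$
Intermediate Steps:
$E{\left(u,K \right)} = u + K u \left(5 + K + u\right)$ ($E{\left(u,K \right)} = \left(2 + \left(\left(u + K\right) + 3\right)\right) u K + u = \left(2 + \left(\left(K + u\right) + 3\right)\right) u K + u = \left(2 + \left(3 + K + u\right)\right) u K + u = \left(5 + K + u\right) u K + u = u \left(5 + K + u\right) K + u = K u \left(5 + K + u\right) + u = u + K u \left(5 + K + u\right)$)
$\left(\left(-5 + 1 \left(-2\right)\right) \left(E{\left(5,-3 \right)} + 0\right) + 97\right) \left(-79\right) = \left(\left(-5 + 1 \left(-2\right)\right) \left(5 \left(1 + \left(-3\right)^{2} + 5 \left(-3\right) - 15\right) + 0\right) + 97\right) \left(-79\right) = \left(\left(-5 - 2\right) \left(5 \left(1 + 9 - 15 - 15\right) + 0\right) + 97\right) \left(-79\right) = \left(- 7 \left(5 \left(-20\right) + 0\right) + 97\right) \left(-79\right) = \left(- 7 \left(-100 + 0\right) + 97\right) \left(-79\right) = \left(\left(-7\right) \left(-100\right) + 97\right) \left(-79\right) = \left(700 + 97\right) \left(-79\right) = 797 \left(-79\right) = -62963$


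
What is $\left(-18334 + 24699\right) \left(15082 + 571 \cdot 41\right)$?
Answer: $245007945$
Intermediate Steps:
$\left(-18334 + 24699\right) \left(15082 + 571 \cdot 41\right) = 6365 \left(15082 + 23411\right) = 6365 \cdot 38493 = 245007945$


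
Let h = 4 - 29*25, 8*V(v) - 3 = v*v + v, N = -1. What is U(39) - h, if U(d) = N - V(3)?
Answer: 5745/8 ≈ 718.13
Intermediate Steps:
V(v) = 3/8 + v/8 + v²/8 (V(v) = 3/8 + (v*v + v)/8 = 3/8 + (v² + v)/8 = 3/8 + (v + v²)/8 = 3/8 + (v/8 + v²/8) = 3/8 + v/8 + v²/8)
h = -721 (h = 4 - 725 = -721)
U(d) = -23/8 (U(d) = -1 - (3/8 + (⅛)*3 + (⅛)*3²) = -1 - (3/8 + 3/8 + (⅛)*9) = -1 - (3/8 + 3/8 + 9/8) = -1 - 1*15/8 = -1 - 15/8 = -23/8)
U(39) - h = -23/8 - 1*(-721) = -23/8 + 721 = 5745/8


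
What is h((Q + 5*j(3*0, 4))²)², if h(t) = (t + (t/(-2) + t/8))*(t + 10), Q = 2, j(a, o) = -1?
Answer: 731025/64 ≈ 11422.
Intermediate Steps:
h(t) = 5*t*(10 + t)/8 (h(t) = (t + (t*(-½) + t*(⅛)))*(10 + t) = (t + (-t/2 + t/8))*(10 + t) = (t - 3*t/8)*(10 + t) = (5*t/8)*(10 + t) = 5*t*(10 + t)/8)
h((Q + 5*j(3*0, 4))²)² = (5*(2 + 5*(-1))²*(10 + (2 + 5*(-1))²)/8)² = (5*(2 - 5)²*(10 + (2 - 5)²)/8)² = ((5/8)*(-3)²*(10 + (-3)²))² = ((5/8)*9*(10 + 9))² = ((5/8)*9*19)² = (855/8)² = 731025/64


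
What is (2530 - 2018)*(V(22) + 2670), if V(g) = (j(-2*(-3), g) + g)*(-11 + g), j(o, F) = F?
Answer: 1614848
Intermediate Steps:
V(g) = 2*g*(-11 + g) (V(g) = (g + g)*(-11 + g) = (2*g)*(-11 + g) = 2*g*(-11 + g))
(2530 - 2018)*(V(22) + 2670) = (2530 - 2018)*(2*22*(-11 + 22) + 2670) = 512*(2*22*11 + 2670) = 512*(484 + 2670) = 512*3154 = 1614848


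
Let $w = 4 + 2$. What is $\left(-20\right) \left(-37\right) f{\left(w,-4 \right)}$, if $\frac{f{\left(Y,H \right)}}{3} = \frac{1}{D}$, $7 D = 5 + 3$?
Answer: $\frac{3885}{2} \approx 1942.5$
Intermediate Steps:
$D = \frac{8}{7}$ ($D = \frac{5 + 3}{7} = \frac{1}{7} \cdot 8 = \frac{8}{7} \approx 1.1429$)
$w = 6$
$f{\left(Y,H \right)} = \frac{21}{8}$ ($f{\left(Y,H \right)} = \frac{3}{\frac{8}{7}} = 3 \cdot \frac{7}{8} = \frac{21}{8}$)
$\left(-20\right) \left(-37\right) f{\left(w,-4 \right)} = \left(-20\right) \left(-37\right) \frac{21}{8} = 740 \cdot \frac{21}{8} = \frac{3885}{2}$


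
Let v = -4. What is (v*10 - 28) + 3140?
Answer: 3072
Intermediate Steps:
(v*10 - 28) + 3140 = (-4*10 - 28) + 3140 = (-40 - 28) + 3140 = -68 + 3140 = 3072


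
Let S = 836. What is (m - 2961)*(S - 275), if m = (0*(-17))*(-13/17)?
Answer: -1661121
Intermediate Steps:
m = 0 (m = 0*(-13*1/17) = 0*(-13/17) = 0)
(m - 2961)*(S - 275) = (0 - 2961)*(836 - 275) = -2961*561 = -1661121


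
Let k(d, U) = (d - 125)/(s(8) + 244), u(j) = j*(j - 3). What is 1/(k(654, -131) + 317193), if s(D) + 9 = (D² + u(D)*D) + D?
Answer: 627/198880540 ≈ 3.1526e-6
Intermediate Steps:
u(j) = j*(-3 + j)
s(D) = -9 + D + D² + D²*(-3 + D) (s(D) = -9 + ((D² + (D*(-3 + D))*D) + D) = -9 + ((D² + D²*(-3 + D)) + D) = -9 + (D + D² + D²*(-3 + D)) = -9 + D + D² + D²*(-3 + D))
k(d, U) = -125/627 + d/627 (k(d, U) = (d - 125)/((-9 + 8 + 8³ - 2*8²) + 244) = (-125 + d)/((-9 + 8 + 512 - 2*64) + 244) = (-125 + d)/((-9 + 8 + 512 - 128) + 244) = (-125 + d)/(383 + 244) = (-125 + d)/627 = (-125 + d)*(1/627) = -125/627 + d/627)
1/(k(654, -131) + 317193) = 1/((-125/627 + (1/627)*654) + 317193) = 1/((-125/627 + 218/209) + 317193) = 1/(529/627 + 317193) = 1/(198880540/627) = 627/198880540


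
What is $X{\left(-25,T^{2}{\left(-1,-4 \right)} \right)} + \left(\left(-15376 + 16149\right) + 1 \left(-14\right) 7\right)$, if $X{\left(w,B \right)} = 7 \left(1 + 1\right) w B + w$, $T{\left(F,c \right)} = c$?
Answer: $-4950$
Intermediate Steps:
$X{\left(w,B \right)} = w + 14 B w$ ($X{\left(w,B \right)} = 7 \cdot 2 w B + w = 14 w B + w = 14 B w + w = w + 14 B w$)
$X{\left(-25,T^{2}{\left(-1,-4 \right)} \right)} + \left(\left(-15376 + 16149\right) + 1 \left(-14\right) 7\right) = - 25 \left(1 + 14 \left(-4\right)^{2}\right) + \left(\left(-15376 + 16149\right) + 1 \left(-14\right) 7\right) = - 25 \left(1 + 14 \cdot 16\right) + \left(773 - 98\right) = - 25 \left(1 + 224\right) + \left(773 - 98\right) = \left(-25\right) 225 + 675 = -5625 + 675 = -4950$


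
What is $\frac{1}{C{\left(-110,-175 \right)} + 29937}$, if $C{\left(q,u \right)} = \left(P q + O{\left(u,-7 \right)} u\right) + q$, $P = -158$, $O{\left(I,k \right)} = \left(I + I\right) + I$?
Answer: $\frac{1}{139082} \approx 7.19 \cdot 10^{-6}$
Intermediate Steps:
$O{\left(I,k \right)} = 3 I$ ($O{\left(I,k \right)} = 2 I + I = 3 I$)
$C{\left(q,u \right)} = - 157 q + 3 u^{2}$ ($C{\left(q,u \right)} = \left(- 158 q + 3 u u\right) + q = \left(- 158 q + 3 u^{2}\right) + q = - 157 q + 3 u^{2}$)
$\frac{1}{C{\left(-110,-175 \right)} + 29937} = \frac{1}{\left(\left(-157\right) \left(-110\right) + 3 \left(-175\right)^{2}\right) + 29937} = \frac{1}{\left(17270 + 3 \cdot 30625\right) + 29937} = \frac{1}{\left(17270 + 91875\right) + 29937} = \frac{1}{109145 + 29937} = \frac{1}{139082}$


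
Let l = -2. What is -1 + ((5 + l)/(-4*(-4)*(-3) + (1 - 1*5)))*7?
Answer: -73/52 ≈ -1.4038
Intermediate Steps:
-1 + ((5 + l)/(-4*(-4)*(-3) + (1 - 1*5)))*7 = -1 + ((5 - 2)/(-4*(-4)*(-3) + (1 - 1*5)))*7 = -1 + (3/(16*(-3) + (1 - 5)))*7 = -1 + (3/(-48 - 4))*7 = -1 + (3/(-52))*7 = -1 + (3*(-1/52))*7 = -1 - 3/52*7 = -1 - 21/52 = -73/52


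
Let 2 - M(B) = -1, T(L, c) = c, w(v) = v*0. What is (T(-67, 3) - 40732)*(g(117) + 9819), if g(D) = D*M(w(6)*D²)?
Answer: -414213930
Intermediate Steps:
w(v) = 0
M(B) = 3 (M(B) = 2 - 1*(-1) = 2 + 1 = 3)
g(D) = 3*D (g(D) = D*3 = 3*D)
(T(-67, 3) - 40732)*(g(117) + 9819) = (3 - 40732)*(3*117 + 9819) = -40729*(351 + 9819) = -40729*10170 = -414213930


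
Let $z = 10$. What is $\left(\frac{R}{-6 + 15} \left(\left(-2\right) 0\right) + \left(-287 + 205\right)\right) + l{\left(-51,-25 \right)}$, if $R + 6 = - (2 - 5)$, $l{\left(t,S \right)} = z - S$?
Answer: $-47$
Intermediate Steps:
$l{\left(t,S \right)} = 10 - S$
$R = -3$ ($R = -6 - \left(2 - 5\right) = -6 - -3 = -6 + 3 = -3$)
$\left(\frac{R}{-6 + 15} \left(\left(-2\right) 0\right) + \left(-287 + 205\right)\right) + l{\left(-51,-25 \right)} = \left(- \frac{3}{-6 + 15} \left(\left(-2\right) 0\right) + \left(-287 + 205\right)\right) + \left(10 - -25\right) = \left(- \frac{3}{9} \cdot 0 - 82\right) + \left(10 + 25\right) = \left(\left(-3\right) \frac{1}{9} \cdot 0 - 82\right) + 35 = \left(\left(- \frac{1}{3}\right) 0 - 82\right) + 35 = \left(0 - 82\right) + 35 = -82 + 35 = -47$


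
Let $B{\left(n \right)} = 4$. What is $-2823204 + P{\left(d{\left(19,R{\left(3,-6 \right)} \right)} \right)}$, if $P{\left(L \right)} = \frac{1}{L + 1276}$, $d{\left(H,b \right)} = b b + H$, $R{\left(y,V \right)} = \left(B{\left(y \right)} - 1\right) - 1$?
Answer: $- \frac{3667341995}{1299} \approx -2.8232 \cdot 10^{6}$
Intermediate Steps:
$R{\left(y,V \right)} = 2$ ($R{\left(y,V \right)} = \left(4 - 1\right) - 1 = 3 - 1 = 2$)
$d{\left(H,b \right)} = H + b^{2}$ ($d{\left(H,b \right)} = b^{2} + H = H + b^{2}$)
$P{\left(L \right)} = \frac{1}{1276 + L}$
$-2823204 + P{\left(d{\left(19,R{\left(3,-6 \right)} \right)} \right)} = -2823204 + \frac{1}{1276 + \left(19 + 2^{2}\right)} = -2823204 + \frac{1}{1276 + \left(19 + 4\right)} = -2823204 + \frac{1}{1276 + 23} = -2823204 + \frac{1}{1299} = - \frac{3667341995}{1299}$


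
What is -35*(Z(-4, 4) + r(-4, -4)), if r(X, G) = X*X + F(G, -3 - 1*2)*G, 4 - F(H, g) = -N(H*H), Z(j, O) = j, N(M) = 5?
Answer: 840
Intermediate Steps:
F(H, g) = 9 (F(H, g) = 4 - (-1)*5 = 4 - 1*(-5) = 4 + 5 = 9)
r(X, G) = X² + 9*G (r(X, G) = X*X + 9*G = X² + 9*G)
-35*(Z(-4, 4) + r(-4, -4)) = -35*(-4 + ((-4)² + 9*(-4))) = -35*(-4 + (16 - 36)) = -35*(-4 - 20) = -35*(-24) = 840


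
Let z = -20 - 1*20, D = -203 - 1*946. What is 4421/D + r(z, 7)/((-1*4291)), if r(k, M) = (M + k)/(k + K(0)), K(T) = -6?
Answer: -872681423/226796514 ≈ -3.8479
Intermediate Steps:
D = -1149 (D = -203 - 946 = -1149)
z = -40 (z = -20 - 20 = -40)
r(k, M) = (M + k)/(-6 + k) (r(k, M) = (M + k)/(k - 6) = (M + k)/(-6 + k))
4421/D + r(z, 7)/((-1*4291)) = 4421/(-1149) + ((7 - 40)/(-6 - 40))/((-1*4291)) = 4421*(-1/1149) + (-33/(-46))/(-4291) = -4421/1149 - 1/46*(-33)*(-1/4291) = -4421/1149 + (33/46)*(-1/4291) = -4421/1149 - 33/197386 = -872681423/226796514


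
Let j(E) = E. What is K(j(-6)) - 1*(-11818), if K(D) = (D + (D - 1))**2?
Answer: 11987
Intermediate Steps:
K(D) = (-1 + 2*D)**2 (K(D) = (D + (-1 + D))**2 = (-1 + 2*D)**2)
K(j(-6)) - 1*(-11818) = (-1 + 2*(-6))**2 - 1*(-11818) = (-1 - 12)**2 + 11818 = (-13)**2 + 11818 = 169 + 11818 = 11987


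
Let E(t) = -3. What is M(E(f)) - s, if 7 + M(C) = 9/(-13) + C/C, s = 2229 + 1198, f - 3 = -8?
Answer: -44638/13 ≈ -3433.7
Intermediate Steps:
f = -5 (f = 3 - 8 = -5)
s = 3427
M(C) = -87/13 (M(C) = -7 + (9/(-13) + C/C) = -7 + (9*(-1/13) + 1) = -7 + (-9/13 + 1) = -7 + 4/13 = -87/13)
M(E(f)) - s = -87/13 - 1*3427 = -87/13 - 3427 = -44638/13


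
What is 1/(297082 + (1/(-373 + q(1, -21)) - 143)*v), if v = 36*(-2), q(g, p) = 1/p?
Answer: 3917/1204000382 ≈ 3.2533e-6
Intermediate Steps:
v = -72
1/(297082 + (1/(-373 + q(1, -21)) - 143)*v) = 1/(297082 + (1/(-373 + 1/(-21)) - 143)*(-72)) = 1/(297082 + (1/(-373 - 1/21) - 143)*(-72)) = 1/(297082 + (1/(-7834/21) - 143)*(-72)) = 1/(297082 + (-21/7834 - 143)*(-72)) = 1/(297082 - 1120283/7834*(-72)) = 1/(297082 + 40330188/3917) = 1/(1204000382/3917) = 3917/1204000382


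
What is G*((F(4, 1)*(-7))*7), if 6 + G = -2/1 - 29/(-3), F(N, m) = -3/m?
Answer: 245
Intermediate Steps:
G = 5/3 (G = -6 + (-2/1 - 29/(-3)) = -6 + (-2*1 - 29*(-⅓)) = -6 + (-2 + 29/3) = -6 + 23/3 = 5/3 ≈ 1.6667)
G*((F(4, 1)*(-7))*7) = 5*((-3/1*(-7))*7)/3 = 5*((-3*1*(-7))*7)/3 = 5*(-3*(-7)*7)/3 = 5*(21*7)/3 = (5/3)*147 = 245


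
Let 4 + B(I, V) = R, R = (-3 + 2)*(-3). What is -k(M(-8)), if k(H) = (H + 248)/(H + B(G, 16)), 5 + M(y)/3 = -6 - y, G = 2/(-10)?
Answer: 239/10 ≈ 23.900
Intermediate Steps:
R = 3 (R = -1*(-3) = 3)
G = -⅕ (G = 2*(-⅒) = -⅕ ≈ -0.20000)
B(I, V) = -1 (B(I, V) = -4 + 3 = -1)
M(y) = -33 - 3*y (M(y) = -15 + 3*(-6 - y) = -15 + (-18 - 3*y) = -33 - 3*y)
k(H) = (248 + H)/(-1 + H) (k(H) = (H + 248)/(H - 1) = (248 + H)/(-1 + H))
-k(M(-8)) = -(248 + (-33 - 3*(-8)))/(-1 + (-33 - 3*(-8))) = -(248 + (-33 + 24))/(-1 + (-33 + 24)) = -(248 - 9)/(-1 - 9) = -239/(-10) = -(-1)*239/10 = -1*(-239/10) = 239/10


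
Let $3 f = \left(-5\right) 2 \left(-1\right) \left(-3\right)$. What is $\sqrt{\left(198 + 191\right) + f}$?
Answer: $\sqrt{379} \approx 19.468$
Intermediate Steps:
$f = -10$ ($f = \frac{\left(-5\right) 2 \left(-1\right) \left(-3\right)}{3} = \frac{\left(-10\right) \left(-1\right) \left(-3\right)}{3} = \frac{10 \left(-3\right)}{3} = \frac{1}{3} \left(-30\right) = -10$)
$\sqrt{\left(198 + 191\right) + f} = \sqrt{\left(198 + 191\right) - 10} = \sqrt{389 - 10} = \sqrt{379}$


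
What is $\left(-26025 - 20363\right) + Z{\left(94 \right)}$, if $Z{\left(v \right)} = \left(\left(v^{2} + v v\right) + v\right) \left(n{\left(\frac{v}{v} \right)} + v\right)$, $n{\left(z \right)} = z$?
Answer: $1641382$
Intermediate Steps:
$Z{\left(v \right)} = \left(1 + v\right) \left(v + 2 v^{2}\right)$ ($Z{\left(v \right)} = \left(\left(v^{2} + v v\right) + v\right) \left(\frac{v}{v} + v\right) = \left(\left(v^{2} + v^{2}\right) + v\right) \left(1 + v\right) = \left(2 v^{2} + v\right) \left(1 + v\right) = \left(v + 2 v^{2}\right) \left(1 + v\right) = \left(1 + v\right) \left(v + 2 v^{2}\right)$)
$\left(-26025 - 20363\right) + Z{\left(94 \right)} = \left(-26025 - 20363\right) + 94 \left(1 + 2 \cdot 94^{2} + 3 \cdot 94\right) = -46388 + 94 \left(1 + 2 \cdot 8836 + 282\right) = -46388 + 94 \left(1 + 17672 + 282\right) = -46388 + 94 \cdot 17955 = -46388 + 1687770 = 1641382$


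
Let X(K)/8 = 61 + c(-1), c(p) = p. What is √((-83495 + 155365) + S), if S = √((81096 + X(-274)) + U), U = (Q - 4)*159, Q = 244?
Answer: √(71870 + 6*√3326) ≈ 268.73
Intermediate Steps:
U = 38160 (U = (244 - 4)*159 = 240*159 = 38160)
X(K) = 480 (X(K) = 8*(61 - 1) = 8*60 = 480)
S = 6*√3326 (S = √((81096 + 480) + 38160) = √(81576 + 38160) = √119736 = 6*√3326 ≈ 346.03)
√((-83495 + 155365) + S) = √((-83495 + 155365) + 6*√3326) = √(71870 + 6*√3326)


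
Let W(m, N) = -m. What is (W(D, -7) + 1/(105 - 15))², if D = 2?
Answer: 32041/8100 ≈ 3.9557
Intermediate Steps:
(W(D, -7) + 1/(105 - 15))² = (-1*2 + 1/(105 - 15))² = (-2 + 1/90)² = (-179/90)² = 32041/8100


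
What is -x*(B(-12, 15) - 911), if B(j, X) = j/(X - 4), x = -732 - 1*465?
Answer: -12009501/11 ≈ -1.0918e+6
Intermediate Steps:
x = -1197 (x = -732 - 465 = -1197)
B(j, X) = j/(-4 + X)
-x*(B(-12, 15) - 911) = -(-1197)*(-12/(-4 + 15) - 911) = -(-1197)*(-12/11 - 911) = -(-1197)*(-10033)/11 = -1*12009501/11 = -12009501/11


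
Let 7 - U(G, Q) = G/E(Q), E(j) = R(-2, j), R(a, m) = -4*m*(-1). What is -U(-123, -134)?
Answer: -3629/536 ≈ -6.7705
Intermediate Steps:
R(a, m) = 4*m
E(j) = 4*j
U(G, Q) = 7 - G/(4*Q)
-U(-123, -134) = -(7 - 1/4*(-123)/(-134)) = -(7 - 1/4*(-123)*(-1/134)) = -(7 - 123/536) = -1*3629/536 = -3629/536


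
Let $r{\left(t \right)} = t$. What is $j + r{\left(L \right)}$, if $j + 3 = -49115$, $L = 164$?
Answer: $-48954$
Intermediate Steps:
$j = -49118$ ($j = -3 - 49115 = -49118$)
$j + r{\left(L \right)} = -49118 + 164 = -48954$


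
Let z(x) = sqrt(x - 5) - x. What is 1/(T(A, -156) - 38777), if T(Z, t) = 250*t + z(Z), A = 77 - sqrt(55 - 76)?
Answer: 1/(-77854 + sqrt(72 - I*sqrt(21)) + I*sqrt(21)) ≈ -1.2846e-5 - 7.1e-10*I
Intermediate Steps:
z(x) = sqrt(-5 + x) - x
A = 77 - I*sqrt(21) (A = 77 - sqrt(-21) = 77 - I*sqrt(21) ≈ 77.0 - 4.5826*I)
T(Z, t) = sqrt(-5 + Z) - Z + 250*t (T(Z, t) = 250*t + (sqrt(-5 + Z) - Z) = sqrt(-5 + Z) - Z + 250*t)
1/(T(A, -156) - 38777) = 1/((sqrt(-5 + (77 - I*sqrt(21))) - (77 - I*sqrt(21)) + 250*(-156)) - 38777) = 1/((sqrt(72 - I*sqrt(21)) + (-77 + I*sqrt(21)) - 39000) - 38777) = 1/((-39077 + sqrt(72 - I*sqrt(21)) + I*sqrt(21)) - 38777) = 1/(-77854 + sqrt(72 - I*sqrt(21)) + I*sqrt(21))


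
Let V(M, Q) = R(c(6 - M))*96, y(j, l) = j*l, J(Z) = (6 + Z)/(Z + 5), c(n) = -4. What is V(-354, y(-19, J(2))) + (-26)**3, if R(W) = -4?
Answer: -17960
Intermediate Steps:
J(Z) = (6 + Z)/(5 + Z)
V(M, Q) = -384 (V(M, Q) = -4*96 = -384)
V(-354, y(-19, J(2))) + (-26)**3 = -384 + (-26)**3 = -384 - 17576 = -17960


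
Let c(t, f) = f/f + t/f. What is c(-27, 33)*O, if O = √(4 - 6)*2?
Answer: 4*I*√2/11 ≈ 0.51426*I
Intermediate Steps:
c(t, f) = 1 + t/f
O = 2*I*√2 (O = √(-2)*2 = (I*√2)*2 = 2*I*√2 ≈ 2.8284*I)
c(-27, 33)*O = ((33 - 27)/33)*(2*I*√2) = ((1/33)*6)*(2*I*√2) = 2*(2*I*√2)/11 = 4*I*√2/11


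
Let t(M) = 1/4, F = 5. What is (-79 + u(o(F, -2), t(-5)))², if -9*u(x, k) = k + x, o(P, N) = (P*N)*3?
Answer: 7425625/1296 ≈ 5729.6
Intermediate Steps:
t(M) = ¼
o(P, N) = 3*N*P (o(P, N) = (N*P)*3 = 3*N*P)
u(x, k) = -k/9 - x/9 (u(x, k) = -(k + x)/9 = -k/9 - x/9)
(-79 + u(o(F, -2), t(-5)))² = (-79 + (-⅑*¼ - (-2)*5/3))² = (-79 + (-1/36 - ⅑*(-30)))² = (-79 + (-1/36 + 10/3))² = (-79 + 119/36)² = (-2725/36)² = 7425625/1296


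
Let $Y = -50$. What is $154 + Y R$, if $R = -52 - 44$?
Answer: $4954$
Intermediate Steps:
$R = -96$
$154 + Y R = 154 - -4800 = 154 + 4800 = 4954$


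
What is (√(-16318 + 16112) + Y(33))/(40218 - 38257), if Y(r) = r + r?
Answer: 66/1961 + I*√206/1961 ≈ 0.033656 + 0.0073191*I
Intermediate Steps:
Y(r) = 2*r
(√(-16318 + 16112) + Y(33))/(40218 - 38257) = (√(-16318 + 16112) + 2*33)/(40218 - 38257) = (√(-206) + 66)/1961 = (I*√206 + 66)*(1/1961) = (66 + I*√206)*(1/1961) = 66/1961 + I*√206/1961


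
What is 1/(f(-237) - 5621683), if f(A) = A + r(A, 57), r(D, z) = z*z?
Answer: -1/5618671 ≈ -1.7798e-7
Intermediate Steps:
r(D, z) = z²
f(A) = 3249 + A (f(A) = A + 57² = A + 3249 = 3249 + A)
1/(f(-237) - 5621683) = 1/((3249 - 237) - 5621683) = 1/(3012 - 5621683) = 1/(-5618671) = -1/5618671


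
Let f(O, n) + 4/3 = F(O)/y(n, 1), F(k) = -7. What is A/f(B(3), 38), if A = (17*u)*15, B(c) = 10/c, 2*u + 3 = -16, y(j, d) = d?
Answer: 2907/10 ≈ 290.70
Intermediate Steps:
u = -19/2 (u = -3/2 + (½)*(-16) = -3/2 - 8 = -19/2 ≈ -9.5000)
f(O, n) = -25/3 (f(O, n) = -4/3 - 7/1 = -4/3 - 7*1 = -4/3 - 7 = -25/3)
A = -4845/2 (A = (17*(-19/2))*15 = -323/2*15 = -4845/2 ≈ -2422.5)
A/f(B(3), 38) = -4845/(2*(-25/3)) = -4845/2*(-3/25) = 2907/10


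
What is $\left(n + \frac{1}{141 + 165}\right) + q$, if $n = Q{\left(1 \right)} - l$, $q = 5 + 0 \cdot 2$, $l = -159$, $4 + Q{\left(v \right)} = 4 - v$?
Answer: $\frac{49879}{306} \approx 163.0$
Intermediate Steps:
$Q{\left(v \right)} = - v$ ($Q{\left(v \right)} = -4 - \left(-4 + v\right) = - v$)
$q = 5$ ($q = 5 + 0 = 5$)
$n = 158$ ($n = \left(-1\right) 1 - -159 = -1 + 159 = 158$)
$\left(n + \frac{1}{141 + 165}\right) + q = \left(158 + \frac{1}{141 + 165}\right) + 5 = \left(158 + \frac{1}{306}\right) + 5 = \frac{48349}{306} + 5 = \frac{49879}{306}$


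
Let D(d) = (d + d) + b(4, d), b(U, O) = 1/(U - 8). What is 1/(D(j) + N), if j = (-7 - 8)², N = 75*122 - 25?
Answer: 4/38299 ≈ 0.00010444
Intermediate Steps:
b(U, O) = 1/(-8 + U)
N = 9125 (N = 9150 - 25 = 9125)
j = 225 (j = (-15)² = 225)
D(d) = -¼ + 2*d (D(d) = (d + d) + 1/(-8 + 4) = 2*d + 1/(-4) = 2*d - ¼ = -¼ + 2*d)
1/(D(j) + N) = 1/((-¼ + 2*225) + 9125) = 1/((-¼ + 450) + 9125) = 1/(1799/4 + 9125) = 1/(38299/4) = 4/38299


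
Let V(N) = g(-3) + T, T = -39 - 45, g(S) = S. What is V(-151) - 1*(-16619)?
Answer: 16532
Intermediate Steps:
T = -84
V(N) = -87 (V(N) = -3 - 84 = -87)
V(-151) - 1*(-16619) = -87 - 1*(-16619) = -87 + 16619 = 16532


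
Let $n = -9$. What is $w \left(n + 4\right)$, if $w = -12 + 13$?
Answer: $-5$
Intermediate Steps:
$w = 1$
$w \left(n + 4\right) = 1 \left(-9 + 4\right) = 1 \left(-5\right) = -5$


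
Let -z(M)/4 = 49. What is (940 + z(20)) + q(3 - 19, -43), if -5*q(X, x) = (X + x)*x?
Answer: 1183/5 ≈ 236.60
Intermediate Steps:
z(M) = -196 (z(M) = -4*49 = -196)
q(X, x) = -x*(X + x)/5 (q(X, x) = -(X + x)*x/5 = -x*(X + x)/5)
(940 + z(20)) + q(3 - 19, -43) = (940 - 196) - 1/5*(-43)*((3 - 19) - 43) = 744 - 1/5*(-43)*(-16 - 43) = 744 - 1/5*(-43)*(-59) = 744 - 2537/5 = 1183/5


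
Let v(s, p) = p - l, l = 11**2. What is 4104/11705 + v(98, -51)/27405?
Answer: 22091372/64155105 ≈ 0.34434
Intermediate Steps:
l = 121
v(s, p) = -121 + p (v(s, p) = p - 1*121 = p - 121 = -121 + p)
4104/11705 + v(98, -51)/27405 = 4104/11705 + (-121 - 51)/27405 = 4104*(1/11705) - 172*1/27405 = 4104/11705 - 172/27405 = 22091372/64155105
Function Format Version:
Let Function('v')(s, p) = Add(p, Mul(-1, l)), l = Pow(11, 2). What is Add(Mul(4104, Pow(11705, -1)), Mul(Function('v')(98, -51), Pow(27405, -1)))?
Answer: Rational(22091372, 64155105) ≈ 0.34434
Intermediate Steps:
l = 121
Function('v')(s, p) = Add(-121, p) (Function('v')(s, p) = Add(p, Mul(-1, 121)) = Add(p, -121) = Add(-121, p))
Add(Mul(4104, Pow(11705, -1)), Mul(Function('v')(98, -51), Pow(27405, -1))) = Add(Mul(4104, Pow(11705, -1)), Mul(Add(-121, -51), Pow(27405, -1))) = Add(Mul(4104, Rational(1, 11705)), Mul(-172, Rational(1, 27405))) = Add(Rational(4104, 11705), Rational(-172, 27405)) = Rational(22091372, 64155105)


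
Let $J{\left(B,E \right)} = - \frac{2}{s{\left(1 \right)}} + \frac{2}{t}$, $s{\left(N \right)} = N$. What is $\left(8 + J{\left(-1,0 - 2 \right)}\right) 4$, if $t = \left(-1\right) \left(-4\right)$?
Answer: $26$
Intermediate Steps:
$t = 4$
$J{\left(B,E \right)} = - \frac{3}{2}$ ($J{\left(B,E \right)} = - \frac{2}{1} + \frac{2}{4} = \left(-2\right) 1 + 2 \cdot \frac{1}{4} = -2 + \frac{1}{2} = - \frac{3}{2}$)
$\left(8 + J{\left(-1,0 - 2 \right)}\right) 4 = \left(8 - \frac{3}{2}\right) 4 = \frac{13}{2} \cdot 4 = 26$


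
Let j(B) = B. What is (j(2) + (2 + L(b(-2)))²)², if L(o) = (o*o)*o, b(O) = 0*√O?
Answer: 36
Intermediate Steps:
b(O) = 0
L(o) = o³ (L(o) = o²*o = o³)
(j(2) + (2 + L(b(-2)))²)² = (2 + (2 + 0³)²)² = (2 + (2 + 0)²)² = (2 + 2²)² = (2 + 4)² = 6² = 36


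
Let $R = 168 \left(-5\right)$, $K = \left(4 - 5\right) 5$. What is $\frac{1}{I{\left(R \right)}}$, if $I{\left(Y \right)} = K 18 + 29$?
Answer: $- \frac{1}{61} \approx -0.016393$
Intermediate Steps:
$K = -5$ ($K = \left(-1\right) 5 = -5$)
$R = -840$
$I{\left(Y \right)} = -61$ ($I{\left(Y \right)} = \left(-5\right) 18 + 29 = -90 + 29 = -61$)
$\frac{1}{I{\left(R \right)}} = \frac{1}{-61} = - \frac{1}{61}$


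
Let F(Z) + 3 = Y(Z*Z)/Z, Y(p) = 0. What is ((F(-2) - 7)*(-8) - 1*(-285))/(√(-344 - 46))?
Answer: -73*I*√390/78 ≈ -18.482*I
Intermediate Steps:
F(Z) = -3 (F(Z) = -3 + 0/Z = -3 + 0 = -3)
((F(-2) - 7)*(-8) - 1*(-285))/(√(-344 - 46)) = ((-3 - 7)*(-8) - 1*(-285))/(√(-344 - 46)) = (-10*(-8) + 285)/(√(-390)) = (80 + 285)/((I*√390)) = 365*(-I*√390/390) = -73*I*√390/78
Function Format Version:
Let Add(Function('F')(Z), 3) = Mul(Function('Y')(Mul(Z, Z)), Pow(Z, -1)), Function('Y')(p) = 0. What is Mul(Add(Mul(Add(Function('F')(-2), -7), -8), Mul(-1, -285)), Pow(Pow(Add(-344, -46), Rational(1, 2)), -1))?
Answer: Mul(Rational(-73, 78), I, Pow(390, Rational(1, 2))) ≈ Mul(-18.482, I)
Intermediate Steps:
Function('F')(Z) = -3 (Function('F')(Z) = Add(-3, Mul(0, Pow(Z, -1))) = Add(-3, 0) = -3)
Mul(Add(Mul(Add(Function('F')(-2), -7), -8), Mul(-1, -285)), Pow(Pow(Add(-344, -46), Rational(1, 2)), -1)) = Mul(Add(Mul(Add(-3, -7), -8), Mul(-1, -285)), Pow(Pow(Add(-344, -46), Rational(1, 2)), -1)) = Mul(Add(Mul(-10, -8), 285), Pow(Pow(-390, Rational(1, 2)), -1)) = Mul(Add(80, 285), Pow(Mul(I, Pow(390, Rational(1, 2))), -1)) = Mul(365, Mul(Rational(-1, 390), I, Pow(390, Rational(1, 2)))) = Mul(Rational(-73, 78), I, Pow(390, Rational(1, 2)))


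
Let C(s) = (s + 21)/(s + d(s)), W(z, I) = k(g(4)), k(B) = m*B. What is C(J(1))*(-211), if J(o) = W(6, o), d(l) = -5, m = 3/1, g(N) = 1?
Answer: 2532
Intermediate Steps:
m = 3 (m = 3*1 = 3)
k(B) = 3*B
W(z, I) = 3 (W(z, I) = 3*1 = 3)
J(o) = 3
C(s) = (21 + s)/(-5 + s) (C(s) = (s + 21)/(s - 5) = (21 + s)/(-5 + s))
C(J(1))*(-211) = ((21 + 3)/(-5 + 3))*(-211) = (24/(-2))*(-211) = -1/2*24*(-211) = -12*(-211) = 2532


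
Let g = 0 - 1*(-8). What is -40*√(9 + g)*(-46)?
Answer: 1840*√17 ≈ 7586.5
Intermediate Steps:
g = 8 (g = 0 + 8 = 8)
-40*√(9 + g)*(-46) = -40*√(9 + 8)*(-46) = -40*√17*(-46) = 1840*√17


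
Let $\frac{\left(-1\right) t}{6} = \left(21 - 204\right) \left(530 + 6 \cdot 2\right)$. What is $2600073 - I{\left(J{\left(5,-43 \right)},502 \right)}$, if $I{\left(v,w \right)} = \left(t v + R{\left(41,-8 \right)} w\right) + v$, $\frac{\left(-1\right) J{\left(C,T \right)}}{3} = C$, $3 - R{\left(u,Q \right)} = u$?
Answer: $11545904$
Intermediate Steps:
$R{\left(u,Q \right)} = 3 - u$
$t = 595116$ ($t = - 6 \left(21 - 204\right) \left(530 + 6 \cdot 2\right) = - 6 \left(- 183 \left(530 + 12\right)\right) = - 6 \left(\left(-183\right) 542\right) = \left(-6\right) \left(-99186\right) = 595116$)
$J{\left(C,T \right)} = - 3 C$
$I{\left(v,w \right)} = - 38 w + 595117 v$ ($I{\left(v,w \right)} = \left(595116 v + \left(3 - 41\right) w\right) + v = \left(595116 v - 38 w\right) + v = \left(- 38 w + 595116 v\right) + v = - 38 w + 595117 v$)
$2600073 - I{\left(J{\left(5,-43 \right)},502 \right)} = 2600073 - \left(\left(-38\right) 502 + 595117 \left(\left(-3\right) 5\right)\right) = 2600073 - \left(-19076 + 595117 \left(-15\right)\right) = 2600073 - \left(-19076 - 8926755\right) = 2600073 - -8945831 = 2600073 + 8945831 = 11545904$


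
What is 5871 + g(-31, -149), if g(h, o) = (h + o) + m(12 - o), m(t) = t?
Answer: 5852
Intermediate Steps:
g(h, o) = 12 + h (g(h, o) = (h + o) + (12 - o) = 12 + h)
5871 + g(-31, -149) = 5871 + (12 - 31) = 5871 - 19 = 5852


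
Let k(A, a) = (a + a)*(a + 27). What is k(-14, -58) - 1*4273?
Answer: -677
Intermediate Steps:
k(A, a) = 2*a*(27 + a) (k(A, a) = (2*a)*(27 + a) = 2*a*(27 + a))
k(-14, -58) - 1*4273 = 2*(-58)*(27 - 58) - 1*4273 = 2*(-58)*(-31) - 4273 = 3596 - 4273 = -677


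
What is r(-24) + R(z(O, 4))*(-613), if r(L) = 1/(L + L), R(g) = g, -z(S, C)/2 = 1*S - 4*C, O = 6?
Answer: -588481/48 ≈ -12260.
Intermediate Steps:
z(S, C) = -2*S + 8*C (z(S, C) = -2*(1*S - 4*C) = -2*(S - 4*C) = -2*S + 8*C)
r(L) = 1/(2*L)
r(-24) + R(z(O, 4))*(-613) = (1/2)/(-24) + (-2*6 + 8*4)*(-613) = (1/2)*(-1/24) + (-12 + 32)*(-613) = -1/48 + 20*(-613) = -1/48 - 12260 = -588481/48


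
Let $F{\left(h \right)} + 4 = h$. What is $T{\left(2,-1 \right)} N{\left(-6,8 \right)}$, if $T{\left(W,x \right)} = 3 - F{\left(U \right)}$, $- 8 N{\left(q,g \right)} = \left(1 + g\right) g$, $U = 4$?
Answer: $-27$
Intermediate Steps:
$F{\left(h \right)} = -4 + h$
$N{\left(q,g \right)} = - \frac{g \left(1 + g\right)}{8}$ ($N{\left(q,g \right)} = - \frac{\left(1 + g\right) g}{8} = - \frac{g \left(1 + g\right)}{8}$)
$T{\left(W,x \right)} = 3$ ($T{\left(W,x \right)} = 3 - \left(-4 + 4\right) = 3 - 0 = 3 + 0 = 3$)
$T{\left(2,-1 \right)} N{\left(-6,8 \right)} = 3 \left(\left(- \frac{1}{8}\right) 8 \left(1 + 8\right)\right) = 3 \left(\left(- \frac{1}{8}\right) 8 \cdot 9\right) = 3 \left(-9\right) = -27$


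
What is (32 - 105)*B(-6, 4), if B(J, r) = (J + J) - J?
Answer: 438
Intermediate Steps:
B(J, r) = J (B(J, r) = 2*J - J = J)
(32 - 105)*B(-6, 4) = (32 - 105)*(-6) = -73*(-6) = 438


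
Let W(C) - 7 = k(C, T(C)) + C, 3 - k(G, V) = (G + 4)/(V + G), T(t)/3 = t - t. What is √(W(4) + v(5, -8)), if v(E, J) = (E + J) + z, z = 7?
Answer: 4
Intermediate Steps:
T(t) = 0 (T(t) = 3*(t - t) = 3*0 = 0)
k(G, V) = 3 - (4 + G)/(G + V) (k(G, V) = 3 - (G + 4)/(V + G) = 3 - (4 + G)/(G + V))
v(E, J) = 7 + E + J (v(E, J) = (E + J) + 7 = 7 + E + J)
W(C) = 7 + C + (-4 + 2*C)/C (W(C) = 7 + ((-4 + 2*C + 3*0)/(C + 0) + C) = 7 + ((-4 + 2*C + 0)/C + C) = 7 + ((-4 + 2*C)/C + C) = 7 + (C + (-4 + 2*C)/C) = 7 + C + (-4 + 2*C)/C)
√(W(4) + v(5, -8)) = √((9 + 4 - 4/4) + (7 + 5 - 8)) = √((9 + 4 - 4*¼) + 4) = √((9 + 4 - 1) + 4) = √(12 + 4) = √16 = 4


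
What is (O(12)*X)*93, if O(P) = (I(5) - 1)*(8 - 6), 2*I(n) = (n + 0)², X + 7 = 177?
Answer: 363630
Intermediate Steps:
X = 170 (X = -7 + 177 = 170)
I(n) = n²/2 (I(n) = (n + 0)²/2 = n²/2)
O(P) = 23 (O(P) = ((½)*5² - 1)*(8 - 6) = ((½)*25 - 1)*2 = (25/2 - 1)*2 = (23/2)*2 = 23)
(O(12)*X)*93 = (23*170)*93 = 3910*93 = 363630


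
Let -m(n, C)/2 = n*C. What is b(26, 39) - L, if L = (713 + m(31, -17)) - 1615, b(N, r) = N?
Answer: -126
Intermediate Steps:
m(n, C) = -2*C*n (m(n, C) = -2*n*C = -2*C*n)
L = 152 (L = (713 - 2*(-17)*31) - 1615 = (713 + 1054) - 1615 = 1767 - 1615 = 152)
b(26, 39) - L = 26 - 1*152 = 26 - 152 = -126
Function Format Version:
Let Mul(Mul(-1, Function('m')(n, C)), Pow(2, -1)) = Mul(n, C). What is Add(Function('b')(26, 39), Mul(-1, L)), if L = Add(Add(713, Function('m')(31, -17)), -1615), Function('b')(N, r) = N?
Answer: -126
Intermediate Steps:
Function('m')(n, C) = Mul(-2, C, n) (Function('m')(n, C) = Mul(-2, Mul(n, C)) = Mul(-2, Mul(C, n)) = Mul(-2, C, n))
L = 152 (L = Add(Add(713, Mul(-2, -17, 31)), -1615) = Add(Add(713, 1054), -1615) = Add(1767, -1615) = 152)
Add(Function('b')(26, 39), Mul(-1, L)) = Add(26, Mul(-1, 152)) = Add(26, -152) = -126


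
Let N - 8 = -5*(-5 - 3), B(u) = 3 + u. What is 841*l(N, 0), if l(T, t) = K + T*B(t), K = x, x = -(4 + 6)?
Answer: 112694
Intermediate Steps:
x = -10 (x = -1*10 = -10)
N = 48 (N = 8 - 5*(-5 - 3) = 8 - 5*(-8) = 8 + 40 = 48)
K = -10
l(T, t) = -10 + T*(3 + t)
841*l(N, 0) = 841*(-10 + 48*(3 + 0)) = 841*(-10 + 48*3) = 841*(-10 + 144) = 841*134 = 112694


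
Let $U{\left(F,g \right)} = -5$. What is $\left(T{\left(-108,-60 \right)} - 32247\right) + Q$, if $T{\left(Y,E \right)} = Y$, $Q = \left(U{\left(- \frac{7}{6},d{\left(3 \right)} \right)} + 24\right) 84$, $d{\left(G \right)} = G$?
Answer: $-30759$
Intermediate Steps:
$Q = 1596$ ($Q = \left(-5 + 24\right) 84 = 19 \cdot 84 = 1596$)
$\left(T{\left(-108,-60 \right)} - 32247\right) + Q = \left(-108 - 32247\right) + 1596 = -32355 + 1596 = -30759$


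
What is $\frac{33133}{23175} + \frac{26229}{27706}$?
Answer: $\frac{217977139}{91726650} \approx 2.3764$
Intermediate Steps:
$\frac{33133}{23175} + \frac{26229}{27706} = 33133 \cdot \frac{1}{23175} + 26229 \cdot \frac{1}{27706} = \frac{33133}{23175} + \frac{3747}{3958} = \frac{217977139}{91726650}$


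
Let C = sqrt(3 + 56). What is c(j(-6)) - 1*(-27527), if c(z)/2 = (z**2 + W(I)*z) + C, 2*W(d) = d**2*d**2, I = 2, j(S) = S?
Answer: 27503 + 2*sqrt(59) ≈ 27518.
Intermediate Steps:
C = sqrt(59) ≈ 7.6811
W(d) = d**4/2 (W(d) = (d**2*d**2)/2 = d**4/2)
c(z) = 2*sqrt(59) + 2*z**2 + 16*z (c(z) = 2*((z**2 + ((1/2)*2**4)*z) + sqrt(59)) = 2*((z**2 + ((1/2)*16)*z) + sqrt(59)) = 2*((z**2 + 8*z) + sqrt(59)) = 2*(sqrt(59) + z**2 + 8*z) = 2*sqrt(59) + 2*z**2 + 16*z)
c(j(-6)) - 1*(-27527) = (2*sqrt(59) + 2*(-6)**2 + 16*(-6)) - 1*(-27527) = (2*sqrt(59) + 2*36 - 96) + 27527 = (2*sqrt(59) + 72 - 96) + 27527 = (-24 + 2*sqrt(59)) + 27527 = 27503 + 2*sqrt(59)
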